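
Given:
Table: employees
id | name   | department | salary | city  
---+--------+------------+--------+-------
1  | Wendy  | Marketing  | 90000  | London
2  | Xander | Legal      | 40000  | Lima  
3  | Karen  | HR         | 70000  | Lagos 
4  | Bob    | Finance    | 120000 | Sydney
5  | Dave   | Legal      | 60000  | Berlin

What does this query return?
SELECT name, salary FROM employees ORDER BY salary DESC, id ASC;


Sorting by salary DESC, then id ASC for ties

5 rows:
Bob, 120000
Wendy, 90000
Karen, 70000
Dave, 60000
Xander, 40000


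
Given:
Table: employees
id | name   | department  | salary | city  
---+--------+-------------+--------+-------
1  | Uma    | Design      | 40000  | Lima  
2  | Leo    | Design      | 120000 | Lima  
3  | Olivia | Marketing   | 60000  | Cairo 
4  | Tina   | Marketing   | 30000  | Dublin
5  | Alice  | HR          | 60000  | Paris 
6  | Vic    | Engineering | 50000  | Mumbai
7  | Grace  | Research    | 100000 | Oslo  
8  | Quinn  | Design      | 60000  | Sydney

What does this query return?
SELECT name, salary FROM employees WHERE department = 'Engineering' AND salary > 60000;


Filtering: department = 'Engineering' AND salary > 60000
Matching: 0 rows

Empty result set (0 rows)


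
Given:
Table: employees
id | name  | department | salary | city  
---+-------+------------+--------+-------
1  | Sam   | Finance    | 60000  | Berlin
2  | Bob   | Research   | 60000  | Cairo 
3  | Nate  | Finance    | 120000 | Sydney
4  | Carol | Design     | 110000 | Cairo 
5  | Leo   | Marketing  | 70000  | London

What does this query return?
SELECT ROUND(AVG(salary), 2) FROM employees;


SUM(salary) = 420000
COUNT = 5
ROUND(AVG, 2) = ROUND(420000 / 5, 2) = 84000.0

84000.0


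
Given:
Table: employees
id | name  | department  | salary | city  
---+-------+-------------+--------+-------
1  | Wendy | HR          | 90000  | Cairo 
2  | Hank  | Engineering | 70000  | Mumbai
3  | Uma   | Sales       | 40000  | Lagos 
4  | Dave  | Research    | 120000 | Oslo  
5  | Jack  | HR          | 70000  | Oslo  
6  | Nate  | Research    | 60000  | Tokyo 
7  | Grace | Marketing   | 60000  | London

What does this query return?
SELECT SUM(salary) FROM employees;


SUM(salary) = 90000 + 70000 + 40000 + 120000 + 70000 + 60000 + 60000 = 510000

510000


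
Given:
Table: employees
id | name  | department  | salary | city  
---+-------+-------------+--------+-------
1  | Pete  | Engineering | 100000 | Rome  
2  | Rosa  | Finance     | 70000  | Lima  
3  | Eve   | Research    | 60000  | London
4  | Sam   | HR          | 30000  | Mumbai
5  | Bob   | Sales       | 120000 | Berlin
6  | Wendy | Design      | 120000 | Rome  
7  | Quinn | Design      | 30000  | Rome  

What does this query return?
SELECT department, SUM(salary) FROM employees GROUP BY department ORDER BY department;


Summing salary within each department:
  Design: 120000 + 30000 = 150000
  Engineering: 100000 = 100000
  Finance: 70000 = 70000
  HR: 30000 = 30000
  Research: 60000 = 60000
  Sales: 120000 = 120000


6 groups:
Design, 150000
Engineering, 100000
Finance, 70000
HR, 30000
Research, 60000
Sales, 120000


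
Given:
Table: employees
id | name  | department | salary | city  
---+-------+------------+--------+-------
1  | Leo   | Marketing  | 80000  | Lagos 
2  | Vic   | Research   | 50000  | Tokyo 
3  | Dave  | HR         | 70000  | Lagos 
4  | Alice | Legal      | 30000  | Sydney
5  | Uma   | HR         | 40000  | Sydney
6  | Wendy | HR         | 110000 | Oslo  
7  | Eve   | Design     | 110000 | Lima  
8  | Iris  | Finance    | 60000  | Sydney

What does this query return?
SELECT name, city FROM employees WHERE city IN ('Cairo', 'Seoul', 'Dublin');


Filtering: city IN ('Cairo', 'Seoul', 'Dublin')
Matching: 0 rows

Empty result set (0 rows)


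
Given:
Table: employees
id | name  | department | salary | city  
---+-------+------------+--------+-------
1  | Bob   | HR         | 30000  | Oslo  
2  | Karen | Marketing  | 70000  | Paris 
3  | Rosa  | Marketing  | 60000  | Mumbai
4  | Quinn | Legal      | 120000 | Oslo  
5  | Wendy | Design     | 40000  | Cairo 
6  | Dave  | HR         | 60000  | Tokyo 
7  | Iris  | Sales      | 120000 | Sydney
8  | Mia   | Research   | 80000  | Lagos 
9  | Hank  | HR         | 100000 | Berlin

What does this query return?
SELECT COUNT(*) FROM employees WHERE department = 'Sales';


Counting rows where department = 'Sales'
  Iris -> MATCH


1


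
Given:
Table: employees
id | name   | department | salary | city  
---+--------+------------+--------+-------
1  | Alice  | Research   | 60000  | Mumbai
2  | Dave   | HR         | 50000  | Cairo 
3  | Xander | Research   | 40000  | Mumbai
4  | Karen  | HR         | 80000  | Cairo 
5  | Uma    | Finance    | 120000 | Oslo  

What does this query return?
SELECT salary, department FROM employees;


Projecting columns: salary, department

5 rows:
60000, Research
50000, HR
40000, Research
80000, HR
120000, Finance


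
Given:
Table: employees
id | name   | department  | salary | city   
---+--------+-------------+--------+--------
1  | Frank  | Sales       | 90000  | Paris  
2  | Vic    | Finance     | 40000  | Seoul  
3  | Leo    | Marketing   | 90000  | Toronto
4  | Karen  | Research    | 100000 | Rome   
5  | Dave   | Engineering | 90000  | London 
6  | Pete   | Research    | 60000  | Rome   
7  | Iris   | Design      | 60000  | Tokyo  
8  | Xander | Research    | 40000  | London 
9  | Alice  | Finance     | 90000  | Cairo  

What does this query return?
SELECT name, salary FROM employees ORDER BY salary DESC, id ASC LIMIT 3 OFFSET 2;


Sort by salary DESC (id ASC tiebreak), then skip 2 and take 3
Rows 3 through 5

3 rows:
Leo, 90000
Dave, 90000
Alice, 90000


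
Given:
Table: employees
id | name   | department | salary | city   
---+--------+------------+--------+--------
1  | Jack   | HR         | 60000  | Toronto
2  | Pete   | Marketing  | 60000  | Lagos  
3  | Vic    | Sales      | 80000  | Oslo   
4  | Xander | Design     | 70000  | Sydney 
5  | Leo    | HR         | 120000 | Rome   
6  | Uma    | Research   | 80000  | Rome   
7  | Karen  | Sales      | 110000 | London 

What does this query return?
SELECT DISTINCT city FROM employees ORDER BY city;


All 'city' values (row order): Toronto, Lagos, Oslo, Sydney, Rome, Rome, London
Removing duplicates leaves 6 unique value(s).

6 values:
Lagos
London
Oslo
Rome
Sydney
Toronto


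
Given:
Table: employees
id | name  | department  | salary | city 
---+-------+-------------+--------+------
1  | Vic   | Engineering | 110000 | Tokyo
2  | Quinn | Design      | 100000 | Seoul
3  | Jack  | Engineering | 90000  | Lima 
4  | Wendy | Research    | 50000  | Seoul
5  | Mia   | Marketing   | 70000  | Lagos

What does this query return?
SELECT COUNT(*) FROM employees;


COUNT(*) counts all rows

5


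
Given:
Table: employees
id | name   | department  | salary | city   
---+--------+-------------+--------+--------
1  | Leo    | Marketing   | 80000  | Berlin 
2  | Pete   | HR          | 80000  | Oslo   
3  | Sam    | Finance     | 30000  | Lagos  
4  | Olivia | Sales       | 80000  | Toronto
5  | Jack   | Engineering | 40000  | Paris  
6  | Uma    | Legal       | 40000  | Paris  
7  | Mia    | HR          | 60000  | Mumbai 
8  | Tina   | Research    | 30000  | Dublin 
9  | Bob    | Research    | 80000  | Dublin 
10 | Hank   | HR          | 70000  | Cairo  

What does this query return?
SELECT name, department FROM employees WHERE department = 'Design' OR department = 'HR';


Filtering: department = 'Design' OR 'HR'
Matching: 3 rows

3 rows:
Pete, HR
Mia, HR
Hank, HR


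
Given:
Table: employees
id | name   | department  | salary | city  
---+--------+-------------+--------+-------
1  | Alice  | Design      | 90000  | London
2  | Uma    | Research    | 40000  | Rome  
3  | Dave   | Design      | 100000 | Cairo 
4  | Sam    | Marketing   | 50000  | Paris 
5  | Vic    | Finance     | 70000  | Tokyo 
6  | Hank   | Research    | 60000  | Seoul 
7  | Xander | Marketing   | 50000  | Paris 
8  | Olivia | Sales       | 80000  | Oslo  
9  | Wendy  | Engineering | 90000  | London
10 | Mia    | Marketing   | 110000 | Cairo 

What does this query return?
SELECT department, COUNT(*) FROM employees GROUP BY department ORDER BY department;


Assigning each row to its department group:
  Alice -> Design
  Uma -> Research
  Dave -> Design
  Sam -> Marketing
  Vic -> Finance
  Hank -> Research
  Xander -> Marketing
  Olivia -> Sales
  Wendy -> Engineering
  Mia -> Marketing


6 groups:
Design, 2
Engineering, 1
Finance, 1
Marketing, 3
Research, 2
Sales, 1


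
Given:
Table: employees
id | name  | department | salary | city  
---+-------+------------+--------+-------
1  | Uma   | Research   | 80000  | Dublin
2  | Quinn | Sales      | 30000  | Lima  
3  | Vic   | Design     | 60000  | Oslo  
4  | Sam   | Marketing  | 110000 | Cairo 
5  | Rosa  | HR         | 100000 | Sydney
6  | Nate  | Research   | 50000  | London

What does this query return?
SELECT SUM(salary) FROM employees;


SUM(salary) = 80000 + 30000 + 60000 + 110000 + 100000 + 50000 = 430000

430000


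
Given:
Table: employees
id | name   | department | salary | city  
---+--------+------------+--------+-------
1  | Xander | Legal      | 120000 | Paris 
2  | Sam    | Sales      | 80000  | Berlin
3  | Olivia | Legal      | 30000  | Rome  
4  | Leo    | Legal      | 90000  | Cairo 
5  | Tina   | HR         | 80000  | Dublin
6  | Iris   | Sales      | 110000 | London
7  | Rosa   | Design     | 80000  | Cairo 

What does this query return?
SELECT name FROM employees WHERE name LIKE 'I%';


LIKE 'I%' matches names starting with 'I'
Matching: 1

1 rows:
Iris


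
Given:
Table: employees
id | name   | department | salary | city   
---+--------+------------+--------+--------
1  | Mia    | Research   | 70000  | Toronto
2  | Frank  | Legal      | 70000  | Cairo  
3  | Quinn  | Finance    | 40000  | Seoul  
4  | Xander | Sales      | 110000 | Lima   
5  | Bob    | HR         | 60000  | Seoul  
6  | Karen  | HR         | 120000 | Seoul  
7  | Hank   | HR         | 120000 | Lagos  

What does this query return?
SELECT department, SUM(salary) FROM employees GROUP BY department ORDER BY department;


Summing salary within each department:
  Finance: 40000 = 40000
  HR: 60000 + 120000 + 120000 = 300000
  Legal: 70000 = 70000
  Research: 70000 = 70000
  Sales: 110000 = 110000


5 groups:
Finance, 40000
HR, 300000
Legal, 70000
Research, 70000
Sales, 110000


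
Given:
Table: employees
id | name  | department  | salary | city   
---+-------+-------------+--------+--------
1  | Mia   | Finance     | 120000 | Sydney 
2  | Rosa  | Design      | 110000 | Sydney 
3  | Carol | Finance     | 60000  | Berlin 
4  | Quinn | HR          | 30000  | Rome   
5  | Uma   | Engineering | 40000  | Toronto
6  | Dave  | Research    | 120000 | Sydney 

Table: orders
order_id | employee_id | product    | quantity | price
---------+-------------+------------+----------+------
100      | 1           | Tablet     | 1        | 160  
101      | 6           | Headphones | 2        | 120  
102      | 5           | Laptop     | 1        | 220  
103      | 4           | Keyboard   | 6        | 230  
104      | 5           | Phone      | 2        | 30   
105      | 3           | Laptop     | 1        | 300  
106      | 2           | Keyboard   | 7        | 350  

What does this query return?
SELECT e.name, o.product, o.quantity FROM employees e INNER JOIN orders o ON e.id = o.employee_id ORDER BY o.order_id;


Joining employees.id = orders.employee_id:
  employee Mia (id=1) -> order Tablet
  employee Dave (id=6) -> order Headphones
  employee Uma (id=5) -> order Laptop
  employee Quinn (id=4) -> order Keyboard
  employee Uma (id=5) -> order Phone
  employee Carol (id=3) -> order Laptop
  employee Rosa (id=2) -> order Keyboard


7 rows:
Mia, Tablet, 1
Dave, Headphones, 2
Uma, Laptop, 1
Quinn, Keyboard, 6
Uma, Phone, 2
Carol, Laptop, 1
Rosa, Keyboard, 7


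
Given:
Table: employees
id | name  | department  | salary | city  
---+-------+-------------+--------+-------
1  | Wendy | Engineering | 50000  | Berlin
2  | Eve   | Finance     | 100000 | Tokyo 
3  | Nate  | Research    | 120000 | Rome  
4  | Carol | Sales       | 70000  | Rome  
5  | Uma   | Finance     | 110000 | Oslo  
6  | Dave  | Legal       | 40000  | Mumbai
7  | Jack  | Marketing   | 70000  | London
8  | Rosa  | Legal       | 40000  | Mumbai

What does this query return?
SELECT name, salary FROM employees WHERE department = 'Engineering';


Filtering: department = 'Engineering'
Matching rows: 1

1 rows:
Wendy, 50000


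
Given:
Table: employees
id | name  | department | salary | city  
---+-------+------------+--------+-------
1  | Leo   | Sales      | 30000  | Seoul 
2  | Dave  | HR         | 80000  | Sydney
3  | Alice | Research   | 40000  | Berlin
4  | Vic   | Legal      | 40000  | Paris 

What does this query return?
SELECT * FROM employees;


SELECT * returns all 4 rows with all columns

4 rows:
1, Leo, Sales, 30000, Seoul
2, Dave, HR, 80000, Sydney
3, Alice, Research, 40000, Berlin
4, Vic, Legal, 40000, Paris


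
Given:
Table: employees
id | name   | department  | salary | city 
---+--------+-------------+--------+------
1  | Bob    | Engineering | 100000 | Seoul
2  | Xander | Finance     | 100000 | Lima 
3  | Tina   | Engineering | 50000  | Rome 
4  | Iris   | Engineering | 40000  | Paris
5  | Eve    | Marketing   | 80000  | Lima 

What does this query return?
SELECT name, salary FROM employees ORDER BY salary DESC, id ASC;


Sorting by salary DESC, then id ASC for ties

5 rows:
Bob, 100000
Xander, 100000
Eve, 80000
Tina, 50000
Iris, 40000


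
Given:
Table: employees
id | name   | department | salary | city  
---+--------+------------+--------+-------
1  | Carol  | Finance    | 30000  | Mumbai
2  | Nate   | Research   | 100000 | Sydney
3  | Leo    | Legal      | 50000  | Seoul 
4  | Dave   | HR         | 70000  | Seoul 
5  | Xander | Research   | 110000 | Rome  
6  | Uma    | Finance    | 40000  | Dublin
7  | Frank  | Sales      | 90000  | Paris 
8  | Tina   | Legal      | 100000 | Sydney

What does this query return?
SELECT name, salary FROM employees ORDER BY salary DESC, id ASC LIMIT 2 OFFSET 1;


Sort by salary DESC (id ASC tiebreak), then skip 1 and take 2
Rows 2 through 3

2 rows:
Nate, 100000
Tina, 100000


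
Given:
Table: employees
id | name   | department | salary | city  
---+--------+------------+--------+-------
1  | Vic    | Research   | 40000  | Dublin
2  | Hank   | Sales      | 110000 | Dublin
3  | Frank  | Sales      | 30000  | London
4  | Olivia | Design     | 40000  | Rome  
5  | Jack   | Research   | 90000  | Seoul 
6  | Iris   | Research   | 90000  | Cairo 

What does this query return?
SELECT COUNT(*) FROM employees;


COUNT(*) counts all rows

6


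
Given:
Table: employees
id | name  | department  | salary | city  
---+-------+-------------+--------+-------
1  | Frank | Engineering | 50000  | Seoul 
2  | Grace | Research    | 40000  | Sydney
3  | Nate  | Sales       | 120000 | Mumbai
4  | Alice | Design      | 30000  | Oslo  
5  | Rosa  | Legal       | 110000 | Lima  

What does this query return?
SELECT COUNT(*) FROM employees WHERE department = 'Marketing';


Counting rows where department = 'Marketing'


0


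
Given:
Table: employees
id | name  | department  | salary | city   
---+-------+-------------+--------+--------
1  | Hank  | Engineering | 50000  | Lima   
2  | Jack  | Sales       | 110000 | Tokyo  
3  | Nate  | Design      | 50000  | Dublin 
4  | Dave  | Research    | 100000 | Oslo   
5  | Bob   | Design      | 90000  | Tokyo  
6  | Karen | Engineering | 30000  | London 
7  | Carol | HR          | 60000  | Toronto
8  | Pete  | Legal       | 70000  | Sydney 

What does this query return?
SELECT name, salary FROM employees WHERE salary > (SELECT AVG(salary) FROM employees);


Subquery: AVG(salary) = 70000.0
Filtering: salary > 70000.0
  Jack (110000) -> MATCH
  Dave (100000) -> MATCH
  Bob (90000) -> MATCH


3 rows:
Jack, 110000
Dave, 100000
Bob, 90000


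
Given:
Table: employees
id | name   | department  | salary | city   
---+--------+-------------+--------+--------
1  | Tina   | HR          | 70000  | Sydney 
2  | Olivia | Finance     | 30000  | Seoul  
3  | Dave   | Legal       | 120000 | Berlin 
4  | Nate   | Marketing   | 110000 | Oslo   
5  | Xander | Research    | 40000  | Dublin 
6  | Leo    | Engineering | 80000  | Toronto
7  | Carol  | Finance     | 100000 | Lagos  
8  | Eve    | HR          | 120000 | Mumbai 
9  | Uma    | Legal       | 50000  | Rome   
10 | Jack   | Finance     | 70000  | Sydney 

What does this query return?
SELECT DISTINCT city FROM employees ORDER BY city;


All 'city' values (row order): Sydney, Seoul, Berlin, Oslo, Dublin, Toronto, Lagos, Mumbai, Rome, Sydney
Removing duplicates leaves 9 unique value(s).

9 values:
Berlin
Dublin
Lagos
Mumbai
Oslo
Rome
Seoul
Sydney
Toronto


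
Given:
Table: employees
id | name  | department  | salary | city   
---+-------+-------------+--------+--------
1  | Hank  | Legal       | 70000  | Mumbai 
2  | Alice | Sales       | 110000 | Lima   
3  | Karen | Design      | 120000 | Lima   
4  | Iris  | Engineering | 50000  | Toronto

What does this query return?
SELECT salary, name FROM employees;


Projecting columns: salary, name

4 rows:
70000, Hank
110000, Alice
120000, Karen
50000, Iris


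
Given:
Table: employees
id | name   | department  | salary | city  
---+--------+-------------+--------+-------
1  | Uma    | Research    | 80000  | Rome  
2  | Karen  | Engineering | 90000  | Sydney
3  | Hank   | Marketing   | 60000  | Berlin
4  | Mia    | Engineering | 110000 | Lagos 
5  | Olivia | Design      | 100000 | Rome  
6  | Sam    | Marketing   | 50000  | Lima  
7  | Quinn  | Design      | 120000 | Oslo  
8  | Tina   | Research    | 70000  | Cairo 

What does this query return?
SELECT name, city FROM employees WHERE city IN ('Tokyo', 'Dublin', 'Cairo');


Filtering: city IN ('Tokyo', 'Dublin', 'Cairo')
Matching: 1 rows

1 rows:
Tina, Cairo


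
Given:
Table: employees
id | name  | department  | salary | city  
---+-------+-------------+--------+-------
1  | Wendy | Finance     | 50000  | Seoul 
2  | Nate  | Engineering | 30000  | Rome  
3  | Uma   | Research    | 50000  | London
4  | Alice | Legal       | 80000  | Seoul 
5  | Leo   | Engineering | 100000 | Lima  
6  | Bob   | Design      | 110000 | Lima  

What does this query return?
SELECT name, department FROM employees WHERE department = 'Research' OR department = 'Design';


Filtering: department = 'Research' OR 'Design'
Matching: 2 rows

2 rows:
Uma, Research
Bob, Design


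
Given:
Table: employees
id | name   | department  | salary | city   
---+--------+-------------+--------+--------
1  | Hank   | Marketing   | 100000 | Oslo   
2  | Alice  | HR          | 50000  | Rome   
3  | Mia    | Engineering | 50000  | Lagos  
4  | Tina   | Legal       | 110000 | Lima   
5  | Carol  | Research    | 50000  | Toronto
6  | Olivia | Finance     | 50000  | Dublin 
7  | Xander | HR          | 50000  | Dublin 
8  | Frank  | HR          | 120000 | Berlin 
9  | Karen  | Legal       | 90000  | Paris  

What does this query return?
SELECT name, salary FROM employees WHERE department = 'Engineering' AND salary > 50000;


Filtering: department = 'Engineering' AND salary > 50000
Matching: 0 rows

Empty result set (0 rows)


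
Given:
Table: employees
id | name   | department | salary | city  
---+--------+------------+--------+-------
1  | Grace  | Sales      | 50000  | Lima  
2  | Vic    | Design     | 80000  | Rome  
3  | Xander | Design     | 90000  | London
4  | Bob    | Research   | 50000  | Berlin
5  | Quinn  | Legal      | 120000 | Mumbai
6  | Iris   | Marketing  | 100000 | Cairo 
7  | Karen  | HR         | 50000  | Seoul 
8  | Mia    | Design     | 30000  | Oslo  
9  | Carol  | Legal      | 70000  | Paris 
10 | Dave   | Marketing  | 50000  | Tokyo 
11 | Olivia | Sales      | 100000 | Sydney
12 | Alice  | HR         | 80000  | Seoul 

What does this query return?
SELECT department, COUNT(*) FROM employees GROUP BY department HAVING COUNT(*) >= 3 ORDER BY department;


Groups with count >= 3:
  Design: 3 -> PASS
  HR: 2 -> filtered out
  Legal: 2 -> filtered out
  Marketing: 2 -> filtered out
  Research: 1 -> filtered out
  Sales: 2 -> filtered out


1 groups:
Design, 3


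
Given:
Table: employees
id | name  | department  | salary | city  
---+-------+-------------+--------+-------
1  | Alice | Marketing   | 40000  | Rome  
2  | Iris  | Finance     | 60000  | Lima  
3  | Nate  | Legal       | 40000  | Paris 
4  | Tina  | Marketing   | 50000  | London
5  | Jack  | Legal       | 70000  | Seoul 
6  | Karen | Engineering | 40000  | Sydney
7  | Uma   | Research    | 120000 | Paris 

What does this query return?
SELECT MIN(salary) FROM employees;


Salaries: 40000, 60000, 40000, 50000, 70000, 40000, 120000
MIN = 40000

40000


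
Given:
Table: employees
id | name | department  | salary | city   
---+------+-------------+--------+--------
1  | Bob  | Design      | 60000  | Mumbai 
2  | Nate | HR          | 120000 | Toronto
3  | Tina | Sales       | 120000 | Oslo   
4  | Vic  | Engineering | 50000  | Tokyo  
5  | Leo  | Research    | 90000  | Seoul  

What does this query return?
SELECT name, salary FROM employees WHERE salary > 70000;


Filtering: salary > 70000
Matching: 3 rows

3 rows:
Nate, 120000
Tina, 120000
Leo, 90000


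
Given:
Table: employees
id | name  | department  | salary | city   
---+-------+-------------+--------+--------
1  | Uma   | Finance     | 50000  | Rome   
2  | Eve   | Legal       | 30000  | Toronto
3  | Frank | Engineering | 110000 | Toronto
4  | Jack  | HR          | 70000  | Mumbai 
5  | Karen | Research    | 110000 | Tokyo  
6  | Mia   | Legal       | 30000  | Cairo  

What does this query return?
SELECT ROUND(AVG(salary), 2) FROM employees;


SUM(salary) = 400000
COUNT = 6
ROUND(AVG, 2) = ROUND(400000 / 6, 2) = 66666.67

66666.67


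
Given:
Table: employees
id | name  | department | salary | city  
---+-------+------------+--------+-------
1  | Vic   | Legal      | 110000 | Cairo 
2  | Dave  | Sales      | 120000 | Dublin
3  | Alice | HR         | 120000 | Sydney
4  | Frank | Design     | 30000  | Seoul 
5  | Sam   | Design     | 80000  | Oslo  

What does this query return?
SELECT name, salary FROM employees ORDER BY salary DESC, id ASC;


Sorting by salary DESC, then id ASC for ties

5 rows:
Dave, 120000
Alice, 120000
Vic, 110000
Sam, 80000
Frank, 30000


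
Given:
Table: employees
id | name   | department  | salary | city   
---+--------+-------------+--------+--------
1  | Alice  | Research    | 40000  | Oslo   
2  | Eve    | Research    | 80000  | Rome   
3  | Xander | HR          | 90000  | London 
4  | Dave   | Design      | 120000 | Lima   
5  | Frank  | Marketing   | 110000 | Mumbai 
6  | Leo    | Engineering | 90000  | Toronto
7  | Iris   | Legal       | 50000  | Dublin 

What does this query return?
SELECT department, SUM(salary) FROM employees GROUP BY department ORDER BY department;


Summing salary within each department:
  Design: 120000 = 120000
  Engineering: 90000 = 90000
  HR: 90000 = 90000
  Legal: 50000 = 50000
  Marketing: 110000 = 110000
  Research: 40000 + 80000 = 120000


6 groups:
Design, 120000
Engineering, 90000
HR, 90000
Legal, 50000
Marketing, 110000
Research, 120000


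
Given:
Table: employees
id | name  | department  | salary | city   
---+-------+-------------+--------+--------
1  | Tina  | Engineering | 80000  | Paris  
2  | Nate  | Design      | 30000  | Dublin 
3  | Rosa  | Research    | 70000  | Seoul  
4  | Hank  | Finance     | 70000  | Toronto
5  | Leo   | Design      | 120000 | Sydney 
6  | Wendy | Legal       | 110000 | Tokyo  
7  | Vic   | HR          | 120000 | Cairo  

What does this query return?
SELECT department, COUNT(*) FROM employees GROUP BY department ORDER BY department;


Assigning each row to its department group:
  Tina -> Engineering
  Nate -> Design
  Rosa -> Research
  Hank -> Finance
  Leo -> Design
  Wendy -> Legal
  Vic -> HR


6 groups:
Design, 2
Engineering, 1
Finance, 1
HR, 1
Legal, 1
Research, 1


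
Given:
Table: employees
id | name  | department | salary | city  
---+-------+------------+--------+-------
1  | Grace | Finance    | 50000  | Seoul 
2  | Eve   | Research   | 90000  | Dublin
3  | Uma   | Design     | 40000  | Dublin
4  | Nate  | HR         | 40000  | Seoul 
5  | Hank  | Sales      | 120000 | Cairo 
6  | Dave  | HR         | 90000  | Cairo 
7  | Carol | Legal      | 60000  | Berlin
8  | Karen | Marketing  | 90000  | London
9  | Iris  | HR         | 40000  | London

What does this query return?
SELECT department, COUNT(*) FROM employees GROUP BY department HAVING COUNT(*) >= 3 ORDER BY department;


Groups with count >= 3:
  HR: 3 -> PASS
  Design: 1 -> filtered out
  Finance: 1 -> filtered out
  Legal: 1 -> filtered out
  Marketing: 1 -> filtered out
  Research: 1 -> filtered out
  Sales: 1 -> filtered out


1 groups:
HR, 3


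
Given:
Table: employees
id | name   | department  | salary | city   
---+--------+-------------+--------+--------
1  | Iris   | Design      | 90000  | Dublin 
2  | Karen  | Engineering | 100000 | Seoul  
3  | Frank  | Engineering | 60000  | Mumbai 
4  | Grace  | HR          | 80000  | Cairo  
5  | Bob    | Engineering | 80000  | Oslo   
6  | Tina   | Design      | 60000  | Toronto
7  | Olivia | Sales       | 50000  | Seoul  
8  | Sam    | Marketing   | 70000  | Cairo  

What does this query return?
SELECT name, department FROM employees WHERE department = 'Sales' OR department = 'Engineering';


Filtering: department = 'Sales' OR 'Engineering'
Matching: 4 rows

4 rows:
Karen, Engineering
Frank, Engineering
Bob, Engineering
Olivia, Sales


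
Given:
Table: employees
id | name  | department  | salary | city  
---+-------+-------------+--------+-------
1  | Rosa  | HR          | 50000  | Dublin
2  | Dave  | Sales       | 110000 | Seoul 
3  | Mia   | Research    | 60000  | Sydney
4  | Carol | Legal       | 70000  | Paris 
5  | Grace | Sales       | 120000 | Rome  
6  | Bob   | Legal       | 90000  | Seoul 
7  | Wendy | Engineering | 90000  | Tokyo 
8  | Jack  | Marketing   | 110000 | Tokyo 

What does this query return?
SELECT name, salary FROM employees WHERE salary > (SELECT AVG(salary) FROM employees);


Subquery: AVG(salary) = 87500.0
Filtering: salary > 87500.0
  Dave (110000) -> MATCH
  Grace (120000) -> MATCH
  Bob (90000) -> MATCH
  Wendy (90000) -> MATCH
  Jack (110000) -> MATCH


5 rows:
Dave, 110000
Grace, 120000
Bob, 90000
Wendy, 90000
Jack, 110000


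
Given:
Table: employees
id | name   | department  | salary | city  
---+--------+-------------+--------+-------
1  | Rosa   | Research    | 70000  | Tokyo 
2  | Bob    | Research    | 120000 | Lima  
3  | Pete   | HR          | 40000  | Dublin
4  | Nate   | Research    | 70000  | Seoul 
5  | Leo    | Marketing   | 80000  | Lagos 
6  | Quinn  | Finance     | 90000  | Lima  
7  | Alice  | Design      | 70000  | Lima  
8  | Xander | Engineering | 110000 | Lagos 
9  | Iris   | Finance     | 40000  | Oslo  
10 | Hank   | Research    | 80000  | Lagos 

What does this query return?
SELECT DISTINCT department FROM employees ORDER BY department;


All 'department' values (row order): Research, Research, HR, Research, Marketing, Finance, Design, Engineering, Finance, Research
Removing duplicates leaves 6 unique value(s).

6 values:
Design
Engineering
Finance
HR
Marketing
Research


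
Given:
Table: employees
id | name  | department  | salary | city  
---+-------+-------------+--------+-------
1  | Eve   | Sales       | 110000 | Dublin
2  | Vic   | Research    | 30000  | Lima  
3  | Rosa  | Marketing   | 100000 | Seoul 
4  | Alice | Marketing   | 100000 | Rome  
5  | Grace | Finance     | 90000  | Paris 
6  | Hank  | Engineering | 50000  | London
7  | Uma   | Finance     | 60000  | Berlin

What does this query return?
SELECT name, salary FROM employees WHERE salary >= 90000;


Filtering: salary >= 90000
Matching: 4 rows

4 rows:
Eve, 110000
Rosa, 100000
Alice, 100000
Grace, 90000


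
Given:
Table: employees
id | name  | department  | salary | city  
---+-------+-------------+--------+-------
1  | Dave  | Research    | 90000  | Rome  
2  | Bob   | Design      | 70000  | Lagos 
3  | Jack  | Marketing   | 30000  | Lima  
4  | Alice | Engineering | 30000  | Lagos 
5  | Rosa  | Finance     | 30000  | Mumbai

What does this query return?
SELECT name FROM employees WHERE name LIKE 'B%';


LIKE 'B%' matches names starting with 'B'
Matching: 1

1 rows:
Bob


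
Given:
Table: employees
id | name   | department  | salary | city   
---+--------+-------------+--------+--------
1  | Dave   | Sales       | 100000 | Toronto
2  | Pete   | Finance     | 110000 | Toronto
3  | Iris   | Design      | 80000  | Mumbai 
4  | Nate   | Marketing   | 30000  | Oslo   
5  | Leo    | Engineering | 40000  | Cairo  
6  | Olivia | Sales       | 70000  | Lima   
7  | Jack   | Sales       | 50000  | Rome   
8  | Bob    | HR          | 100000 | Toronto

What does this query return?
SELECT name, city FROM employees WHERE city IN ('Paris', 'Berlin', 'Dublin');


Filtering: city IN ('Paris', 'Berlin', 'Dublin')
Matching: 0 rows

Empty result set (0 rows)


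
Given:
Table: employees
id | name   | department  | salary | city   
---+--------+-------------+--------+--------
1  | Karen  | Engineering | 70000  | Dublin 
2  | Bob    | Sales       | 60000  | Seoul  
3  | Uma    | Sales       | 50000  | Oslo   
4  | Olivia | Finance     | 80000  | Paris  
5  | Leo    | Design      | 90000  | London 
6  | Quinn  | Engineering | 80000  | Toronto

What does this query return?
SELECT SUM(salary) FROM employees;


SUM(salary) = 70000 + 60000 + 50000 + 80000 + 90000 + 80000 = 430000

430000


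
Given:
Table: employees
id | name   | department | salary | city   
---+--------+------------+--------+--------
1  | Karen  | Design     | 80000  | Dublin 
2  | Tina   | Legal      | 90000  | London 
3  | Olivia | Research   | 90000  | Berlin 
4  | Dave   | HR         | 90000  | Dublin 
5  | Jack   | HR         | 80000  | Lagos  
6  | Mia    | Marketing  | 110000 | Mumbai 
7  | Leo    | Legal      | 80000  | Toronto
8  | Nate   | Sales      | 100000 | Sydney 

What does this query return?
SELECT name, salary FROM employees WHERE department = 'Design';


Filtering: department = 'Design'
Matching rows: 1

1 rows:
Karen, 80000


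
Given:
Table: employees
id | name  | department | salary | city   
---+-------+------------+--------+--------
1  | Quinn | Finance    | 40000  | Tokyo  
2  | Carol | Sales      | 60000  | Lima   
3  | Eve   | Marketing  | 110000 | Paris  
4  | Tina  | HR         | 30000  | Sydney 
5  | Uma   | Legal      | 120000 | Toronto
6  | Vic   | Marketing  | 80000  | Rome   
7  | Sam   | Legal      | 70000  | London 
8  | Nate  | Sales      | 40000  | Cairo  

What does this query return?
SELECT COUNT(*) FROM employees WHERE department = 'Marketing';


Counting rows where department = 'Marketing'
  Eve -> MATCH
  Vic -> MATCH


2


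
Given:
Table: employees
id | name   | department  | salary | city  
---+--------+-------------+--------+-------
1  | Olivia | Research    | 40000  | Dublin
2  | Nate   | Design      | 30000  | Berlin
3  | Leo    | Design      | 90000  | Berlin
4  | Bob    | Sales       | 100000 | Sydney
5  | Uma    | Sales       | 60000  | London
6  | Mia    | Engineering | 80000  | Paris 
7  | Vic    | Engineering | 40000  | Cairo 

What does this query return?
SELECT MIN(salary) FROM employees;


Salaries: 40000, 30000, 90000, 100000, 60000, 80000, 40000
MIN = 30000

30000


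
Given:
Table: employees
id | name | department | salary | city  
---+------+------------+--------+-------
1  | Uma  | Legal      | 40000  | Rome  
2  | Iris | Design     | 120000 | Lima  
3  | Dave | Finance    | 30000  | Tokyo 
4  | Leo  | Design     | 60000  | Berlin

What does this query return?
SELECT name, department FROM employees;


Projecting columns: name, department

4 rows:
Uma, Legal
Iris, Design
Dave, Finance
Leo, Design


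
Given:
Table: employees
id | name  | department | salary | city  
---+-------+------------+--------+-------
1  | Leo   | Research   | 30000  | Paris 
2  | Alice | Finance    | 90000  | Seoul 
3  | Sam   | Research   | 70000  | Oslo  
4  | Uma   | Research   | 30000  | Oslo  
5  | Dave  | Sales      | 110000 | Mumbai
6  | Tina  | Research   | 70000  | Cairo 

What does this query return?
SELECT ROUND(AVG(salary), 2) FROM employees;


SUM(salary) = 400000
COUNT = 6
ROUND(AVG, 2) = ROUND(400000 / 6, 2) = 66666.67

66666.67


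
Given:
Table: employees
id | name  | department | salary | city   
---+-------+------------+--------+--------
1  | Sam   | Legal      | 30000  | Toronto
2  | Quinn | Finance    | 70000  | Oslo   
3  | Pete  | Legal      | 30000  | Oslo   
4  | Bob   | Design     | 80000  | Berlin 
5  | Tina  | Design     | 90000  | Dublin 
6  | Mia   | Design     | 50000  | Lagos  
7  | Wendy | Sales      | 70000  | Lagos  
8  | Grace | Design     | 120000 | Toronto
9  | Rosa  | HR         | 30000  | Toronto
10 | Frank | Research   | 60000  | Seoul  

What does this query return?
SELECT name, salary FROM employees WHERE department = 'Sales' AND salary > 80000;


Filtering: department = 'Sales' AND salary > 80000
Matching: 0 rows

Empty result set (0 rows)


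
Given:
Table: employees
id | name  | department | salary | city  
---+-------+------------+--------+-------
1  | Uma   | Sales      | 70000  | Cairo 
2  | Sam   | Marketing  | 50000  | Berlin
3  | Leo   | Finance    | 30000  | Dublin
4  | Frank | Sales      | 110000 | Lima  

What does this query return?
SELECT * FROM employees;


SELECT * returns all 4 rows with all columns

4 rows:
1, Uma, Sales, 70000, Cairo
2, Sam, Marketing, 50000, Berlin
3, Leo, Finance, 30000, Dublin
4, Frank, Sales, 110000, Lima


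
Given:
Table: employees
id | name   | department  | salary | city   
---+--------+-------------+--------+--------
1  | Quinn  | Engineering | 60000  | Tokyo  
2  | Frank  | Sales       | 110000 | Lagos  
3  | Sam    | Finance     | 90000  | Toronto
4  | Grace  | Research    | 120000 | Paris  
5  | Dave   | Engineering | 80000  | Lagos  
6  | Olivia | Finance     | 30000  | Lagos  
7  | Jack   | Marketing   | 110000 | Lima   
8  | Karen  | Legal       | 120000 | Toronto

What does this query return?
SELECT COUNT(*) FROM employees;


COUNT(*) counts all rows

8


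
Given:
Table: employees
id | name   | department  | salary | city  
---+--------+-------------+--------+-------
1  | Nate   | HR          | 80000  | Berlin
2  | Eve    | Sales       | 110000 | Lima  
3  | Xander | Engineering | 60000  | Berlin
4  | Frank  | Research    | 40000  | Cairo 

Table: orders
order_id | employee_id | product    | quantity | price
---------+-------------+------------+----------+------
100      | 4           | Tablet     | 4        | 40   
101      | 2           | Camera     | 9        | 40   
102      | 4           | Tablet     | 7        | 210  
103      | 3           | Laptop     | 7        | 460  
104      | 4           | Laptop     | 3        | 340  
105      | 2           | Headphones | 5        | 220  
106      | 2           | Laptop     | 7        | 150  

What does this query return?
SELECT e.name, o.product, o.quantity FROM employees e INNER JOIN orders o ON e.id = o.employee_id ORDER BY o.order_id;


Joining employees.id = orders.employee_id:
  employee Frank (id=4) -> order Tablet
  employee Eve (id=2) -> order Camera
  employee Frank (id=4) -> order Tablet
  employee Xander (id=3) -> order Laptop
  employee Frank (id=4) -> order Laptop
  employee Eve (id=2) -> order Headphones
  employee Eve (id=2) -> order Laptop


7 rows:
Frank, Tablet, 4
Eve, Camera, 9
Frank, Tablet, 7
Xander, Laptop, 7
Frank, Laptop, 3
Eve, Headphones, 5
Eve, Laptop, 7


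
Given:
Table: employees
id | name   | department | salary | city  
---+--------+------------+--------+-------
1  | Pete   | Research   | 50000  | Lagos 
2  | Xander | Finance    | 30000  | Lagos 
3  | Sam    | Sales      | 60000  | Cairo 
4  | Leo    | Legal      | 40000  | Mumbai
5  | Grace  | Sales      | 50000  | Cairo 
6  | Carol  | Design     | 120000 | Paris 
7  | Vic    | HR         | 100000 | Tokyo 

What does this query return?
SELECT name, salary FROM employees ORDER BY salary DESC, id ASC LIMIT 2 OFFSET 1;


Sort by salary DESC (id ASC tiebreak), then skip 1 and take 2
Rows 2 through 3

2 rows:
Vic, 100000
Sam, 60000


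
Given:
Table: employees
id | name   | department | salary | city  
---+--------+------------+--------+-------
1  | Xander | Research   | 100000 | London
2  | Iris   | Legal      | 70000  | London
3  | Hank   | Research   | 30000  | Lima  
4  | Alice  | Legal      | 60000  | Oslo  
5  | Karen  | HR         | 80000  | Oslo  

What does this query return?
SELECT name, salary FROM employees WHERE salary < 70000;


Filtering: salary < 70000
Matching: 2 rows

2 rows:
Hank, 30000
Alice, 60000


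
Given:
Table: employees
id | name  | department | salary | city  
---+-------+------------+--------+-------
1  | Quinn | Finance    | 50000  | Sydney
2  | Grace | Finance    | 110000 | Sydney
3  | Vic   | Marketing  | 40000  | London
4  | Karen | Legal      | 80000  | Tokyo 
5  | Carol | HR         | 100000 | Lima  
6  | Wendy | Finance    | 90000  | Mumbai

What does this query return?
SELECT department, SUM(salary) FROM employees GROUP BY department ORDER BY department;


Summing salary within each department:
  Finance: 50000 + 110000 + 90000 = 250000
  HR: 100000 = 100000
  Legal: 80000 = 80000
  Marketing: 40000 = 40000


4 groups:
Finance, 250000
HR, 100000
Legal, 80000
Marketing, 40000


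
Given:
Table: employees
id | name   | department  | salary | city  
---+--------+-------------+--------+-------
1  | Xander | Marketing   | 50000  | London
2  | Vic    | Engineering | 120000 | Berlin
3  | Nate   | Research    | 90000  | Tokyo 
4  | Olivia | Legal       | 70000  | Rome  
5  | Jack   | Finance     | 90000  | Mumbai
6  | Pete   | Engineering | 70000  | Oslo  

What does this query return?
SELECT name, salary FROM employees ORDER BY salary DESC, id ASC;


Sorting by salary DESC, then id ASC for ties

6 rows:
Vic, 120000
Nate, 90000
Jack, 90000
Olivia, 70000
Pete, 70000
Xander, 50000


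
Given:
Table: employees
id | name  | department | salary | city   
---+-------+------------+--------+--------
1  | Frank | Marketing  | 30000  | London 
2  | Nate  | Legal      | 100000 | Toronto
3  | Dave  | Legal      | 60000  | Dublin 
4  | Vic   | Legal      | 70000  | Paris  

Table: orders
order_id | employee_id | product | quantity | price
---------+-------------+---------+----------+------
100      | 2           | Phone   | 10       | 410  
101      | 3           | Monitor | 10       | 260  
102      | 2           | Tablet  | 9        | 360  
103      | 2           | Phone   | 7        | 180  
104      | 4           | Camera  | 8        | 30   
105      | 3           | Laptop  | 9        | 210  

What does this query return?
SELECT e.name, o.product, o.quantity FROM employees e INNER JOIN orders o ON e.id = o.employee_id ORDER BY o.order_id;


Joining employees.id = orders.employee_id:
  employee Nate (id=2) -> order Phone
  employee Dave (id=3) -> order Monitor
  employee Nate (id=2) -> order Tablet
  employee Nate (id=2) -> order Phone
  employee Vic (id=4) -> order Camera
  employee Dave (id=3) -> order Laptop


6 rows:
Nate, Phone, 10
Dave, Monitor, 10
Nate, Tablet, 9
Nate, Phone, 7
Vic, Camera, 8
Dave, Laptop, 9


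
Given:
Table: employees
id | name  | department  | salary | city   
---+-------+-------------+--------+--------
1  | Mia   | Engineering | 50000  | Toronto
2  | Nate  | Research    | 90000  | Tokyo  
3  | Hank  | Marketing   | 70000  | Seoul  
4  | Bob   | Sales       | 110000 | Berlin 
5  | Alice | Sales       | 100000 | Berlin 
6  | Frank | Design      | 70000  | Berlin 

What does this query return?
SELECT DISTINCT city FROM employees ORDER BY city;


All 'city' values (row order): Toronto, Tokyo, Seoul, Berlin, Berlin, Berlin
Removing duplicates leaves 4 unique value(s).

4 values:
Berlin
Seoul
Tokyo
Toronto


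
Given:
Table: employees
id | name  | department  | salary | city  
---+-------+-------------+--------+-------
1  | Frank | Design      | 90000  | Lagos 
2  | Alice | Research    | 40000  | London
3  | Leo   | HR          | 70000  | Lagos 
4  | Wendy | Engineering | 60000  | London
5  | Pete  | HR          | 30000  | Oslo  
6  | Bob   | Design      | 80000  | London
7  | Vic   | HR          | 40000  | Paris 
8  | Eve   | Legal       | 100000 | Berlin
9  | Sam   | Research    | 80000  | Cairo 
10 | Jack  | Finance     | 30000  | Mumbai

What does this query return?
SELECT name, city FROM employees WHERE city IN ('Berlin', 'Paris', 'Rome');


Filtering: city IN ('Berlin', 'Paris', 'Rome')
Matching: 2 rows

2 rows:
Vic, Paris
Eve, Berlin
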